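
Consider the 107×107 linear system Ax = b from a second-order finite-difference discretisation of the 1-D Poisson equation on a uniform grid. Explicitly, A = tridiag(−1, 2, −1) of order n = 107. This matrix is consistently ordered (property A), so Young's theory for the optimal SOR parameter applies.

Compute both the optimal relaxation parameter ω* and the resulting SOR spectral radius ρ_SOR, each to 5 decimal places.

[ρ_J] n=107: ρ(B_J) = cos(π/(n+1)) = cos(π/108) = 0.99958.
1 − cos²(π/108) = sin²(π/108) ⇒ √(1−ρ_J²) = sin(π/108) = 0.029085.
ω* = 2/(1 + 0.029085) = 2/1.029085 = 1.94347.
and ρ(B_{ω*}) = 1.94347 − 1 = 0.94347.

ω* = 1.94347, ρ_SOR = 0.94347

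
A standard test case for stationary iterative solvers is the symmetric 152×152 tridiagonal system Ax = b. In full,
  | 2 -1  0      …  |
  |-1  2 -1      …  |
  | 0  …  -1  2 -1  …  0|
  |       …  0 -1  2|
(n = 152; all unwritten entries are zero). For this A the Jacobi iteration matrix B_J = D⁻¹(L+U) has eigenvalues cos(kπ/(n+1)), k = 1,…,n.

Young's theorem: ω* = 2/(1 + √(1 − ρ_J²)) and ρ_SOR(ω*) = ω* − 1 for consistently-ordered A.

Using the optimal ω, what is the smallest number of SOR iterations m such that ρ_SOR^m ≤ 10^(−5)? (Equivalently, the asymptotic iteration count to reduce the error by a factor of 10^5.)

B_J for the 152×152 system has eigenvalues cos(kπ/153); ρ_J = cos(π/153) = 0.9997892.
root = sin(π/153) = 0.0205318  (since 1−cos² = sin²).
[ω*] 2 ÷ (1 + 0.0205318) = 2 ÷ 1.0205318 = 1.9597625.
ρ(B_{ω*}) = ω*−1 = 0.9597625
5·ln10 = 11.5129; −ln(0.9597625) = 0.0410694; m = ⌈11.5129/0.0410694⌉ = ⌈280.328⌉ = 281.

m = 281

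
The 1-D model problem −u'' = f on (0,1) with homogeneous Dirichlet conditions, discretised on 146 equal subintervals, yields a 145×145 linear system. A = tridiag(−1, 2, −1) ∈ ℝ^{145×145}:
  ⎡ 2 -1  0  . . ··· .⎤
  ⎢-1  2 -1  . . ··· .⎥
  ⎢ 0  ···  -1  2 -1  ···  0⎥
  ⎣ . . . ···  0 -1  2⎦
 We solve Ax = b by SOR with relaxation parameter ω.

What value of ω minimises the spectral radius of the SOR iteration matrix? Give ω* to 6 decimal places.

[ρ_J] n=145: ρ(B_J) = cos(π/(n+1)) = cos(π/146) = 0.999769.
1 − cos²(π/146) = sin²(π/146) ⇒ √(1−ρ_J²) = sin(π/146) = 0.0215161.
So ω* = 2/1.0215161 = 1.957874 (Young).
[ρ_SOR] ω* − 1 = 0.957874.

ω* = 1.957874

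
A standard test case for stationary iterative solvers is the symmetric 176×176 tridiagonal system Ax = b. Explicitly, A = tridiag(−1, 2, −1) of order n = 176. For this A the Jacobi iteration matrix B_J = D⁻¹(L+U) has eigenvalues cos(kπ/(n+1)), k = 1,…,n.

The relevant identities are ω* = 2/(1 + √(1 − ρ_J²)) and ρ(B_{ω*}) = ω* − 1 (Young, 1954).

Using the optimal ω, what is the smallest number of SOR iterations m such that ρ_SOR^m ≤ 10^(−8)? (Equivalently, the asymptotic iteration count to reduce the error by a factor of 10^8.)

With n=176, ρ(Jacobi) = cos(π/177) = 0.9998425.
√(1 − cos²(π/177)) = sin(π/177) ≈ 0.0177482.
[ω*] 2 ÷ (1 + 0.0177482) = 2 ÷ 1.0177482 = 1.9651226.
[ρ_SOR] ω* − 1 = 0.9651226.
(0.9651226)^m ≤ 10^{−8}  ⇒  m·ln(0.9651226) ≤ −8·ln10  ⇒  m ≥ 518.891  ⇒  m = 519

m = 519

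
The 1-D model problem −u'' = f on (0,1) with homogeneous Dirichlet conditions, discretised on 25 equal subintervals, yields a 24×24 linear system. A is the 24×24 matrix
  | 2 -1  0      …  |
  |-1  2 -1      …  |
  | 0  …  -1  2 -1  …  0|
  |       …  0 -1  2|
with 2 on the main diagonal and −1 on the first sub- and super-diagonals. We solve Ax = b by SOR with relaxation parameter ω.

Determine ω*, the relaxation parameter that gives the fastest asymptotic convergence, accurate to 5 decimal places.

ω* = 1.77725

[ρ_J] n=24: ρ(B_J) = cos(π/(n+1)) = cos(π/25) = 0.99211.
√(1−ρ_J²) simplifies to sin(π/25) = 0.125333.
So ω* = 2/1.125333 = 1.77725 (Young).
Hence ρ(B_{ω*}) = 1.77725 − 1 = 0.77725.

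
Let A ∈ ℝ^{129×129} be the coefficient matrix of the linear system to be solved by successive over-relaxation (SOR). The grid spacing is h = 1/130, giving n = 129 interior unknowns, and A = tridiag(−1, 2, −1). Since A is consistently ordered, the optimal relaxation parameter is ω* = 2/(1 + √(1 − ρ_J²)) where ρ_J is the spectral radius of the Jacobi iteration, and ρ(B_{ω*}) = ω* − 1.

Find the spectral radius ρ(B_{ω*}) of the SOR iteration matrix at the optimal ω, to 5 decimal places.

ρ_J = max_k |cos(kπ/130)| = cos(π/130) = 0.99971
1 − cos²(π/130) = sin²(π/130) ⇒ √(1−ρ_J²) = sin(π/130) = 0.024164.
Young: ω* = 2/(1+√(1−ρ_J²)) = 2/(1+0.024164) = 2/1.024164 = 1.95281.
ρ_SOR = ω* − 1 = 1.95281 − 1 = 0.95281.

ρ_SOR = 0.95281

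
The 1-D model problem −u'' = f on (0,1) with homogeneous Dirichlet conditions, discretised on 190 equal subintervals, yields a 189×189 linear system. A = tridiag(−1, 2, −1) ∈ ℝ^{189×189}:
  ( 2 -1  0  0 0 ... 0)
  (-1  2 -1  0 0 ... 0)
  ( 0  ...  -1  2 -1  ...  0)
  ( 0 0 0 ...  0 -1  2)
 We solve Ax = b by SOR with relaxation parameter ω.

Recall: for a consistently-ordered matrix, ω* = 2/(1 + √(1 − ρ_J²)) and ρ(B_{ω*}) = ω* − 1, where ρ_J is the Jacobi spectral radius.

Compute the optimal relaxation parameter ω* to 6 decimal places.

n=189: λ(B_J) = 1 − λ(A)/2 = cos(kπ/190); k=1 gives ρ_J = 0.999863.
1 − cos²(π/190) = sin²(π/190) ⇒ √(1−ρ_J²) = sin(π/190) = 0.0165339.
Then 2/(1+√(1−ρ_J²)) = 2/(1+0.0165339); ω* = 2/1.0165339 = 1.967470.
Hence ρ(B_{ω*}) = 1.967470 − 1 = 0.967470.

ω* = 1.967470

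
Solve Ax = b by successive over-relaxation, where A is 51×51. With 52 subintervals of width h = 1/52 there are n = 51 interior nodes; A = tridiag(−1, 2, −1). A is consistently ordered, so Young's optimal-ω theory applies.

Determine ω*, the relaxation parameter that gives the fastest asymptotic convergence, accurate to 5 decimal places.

ω* = 1.88612

½·tridiag(1,0,1) at n=51: λ_k = cos(kπ/52); max |λ| at k=1 ⇒ ρ_J = cos(π/52) ≈ 0.99818.
root = sin(π/52) = 0.060378  (since 1−cos² = sin²).
ω* = 2/(1+0.060378) = 1.88612
At ω = 1.88612 every |λ(B_ω)| = ω−1, so ρ_SOR = 0.88612.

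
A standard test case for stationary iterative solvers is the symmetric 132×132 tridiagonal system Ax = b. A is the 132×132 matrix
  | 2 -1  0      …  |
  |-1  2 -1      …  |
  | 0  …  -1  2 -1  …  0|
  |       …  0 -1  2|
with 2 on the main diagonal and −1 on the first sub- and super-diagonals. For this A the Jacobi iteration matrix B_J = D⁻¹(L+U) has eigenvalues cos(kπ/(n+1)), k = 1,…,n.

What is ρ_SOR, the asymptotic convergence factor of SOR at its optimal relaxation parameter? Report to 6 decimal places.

B_J for the 132×132 system has eigenvalues cos(kπ/133); ρ_J = cos(π/133) = 0.999721.
1 − cos²(π/133) = sin²(π/133) ⇒ √(1−ρ_J²) = sin(π/133) = 0.0236188.
ω* = 2 / (1 + 0.0236188) = 2 / 1.0236188 ≈ 1.953852.
[ρ_SOR] ω* − 1 = 0.953852.

ρ_SOR = 0.953852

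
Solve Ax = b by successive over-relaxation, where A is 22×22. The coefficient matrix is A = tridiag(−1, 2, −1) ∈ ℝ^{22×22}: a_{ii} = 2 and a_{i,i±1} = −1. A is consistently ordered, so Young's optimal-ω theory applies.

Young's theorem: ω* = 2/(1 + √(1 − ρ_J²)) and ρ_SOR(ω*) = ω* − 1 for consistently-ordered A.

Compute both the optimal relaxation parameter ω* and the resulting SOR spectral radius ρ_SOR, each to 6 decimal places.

ω* = 1.760305, ρ_SOR = 0.760305

ρ_J = max_k |cos(kπ/23)| = cos(π/23) = 0.990686
1 − cos²(π/23) = sin²(π/23) ⇒ √(1−ρ_J²) = sin(π/23) = 0.1361666.
ω* = 2/(1 + 0.1361666) = 2/1.1361666 = 1.760305.
ρ_SOR = ω* − 1 = 1.760305 − 1 = 0.760305.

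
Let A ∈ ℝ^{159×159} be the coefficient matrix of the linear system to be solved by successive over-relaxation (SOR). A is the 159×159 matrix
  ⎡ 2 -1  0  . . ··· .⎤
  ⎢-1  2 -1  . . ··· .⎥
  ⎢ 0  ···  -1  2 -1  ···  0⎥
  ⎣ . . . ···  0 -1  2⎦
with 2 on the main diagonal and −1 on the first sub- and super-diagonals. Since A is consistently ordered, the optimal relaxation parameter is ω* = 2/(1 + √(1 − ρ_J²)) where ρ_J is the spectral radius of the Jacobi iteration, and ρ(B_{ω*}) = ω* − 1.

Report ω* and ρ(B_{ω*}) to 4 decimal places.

ω* = 1.9615, ρ_SOR = 0.9615

B_J for the 159×159 system has eigenvalues cos(kπ/160); ρ_J = cos(π/160) = 0.9998.
√(1−ρ_J²) = |sin(π/160)| = 0.01963
ω* = 2/(1+0.01963) = 1.9615
Hence ρ(B_{ω*}) = 1.9615 − 1 = 0.9615.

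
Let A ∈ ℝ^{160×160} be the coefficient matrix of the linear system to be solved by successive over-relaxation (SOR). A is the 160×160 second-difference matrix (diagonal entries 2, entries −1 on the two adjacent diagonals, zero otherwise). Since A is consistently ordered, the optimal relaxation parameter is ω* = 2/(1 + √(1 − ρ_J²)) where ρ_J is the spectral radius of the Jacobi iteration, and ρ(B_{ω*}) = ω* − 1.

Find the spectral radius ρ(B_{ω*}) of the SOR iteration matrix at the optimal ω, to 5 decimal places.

½·tridiag(1,0,1) at n=160: λ_k = cos(kπ/161); max |λ| at k=1 ⇒ ρ_J = cos(π/161) ≈ 0.99981.
root = sin(π/161) = 0.019512  (since 1−cos² = sin²).
ω* = 2/(1+0.019512) = 1.96172
ρ_SOR = ω* − 1 = 1.96172 − 1 = 0.96172.

ρ_SOR = 0.96172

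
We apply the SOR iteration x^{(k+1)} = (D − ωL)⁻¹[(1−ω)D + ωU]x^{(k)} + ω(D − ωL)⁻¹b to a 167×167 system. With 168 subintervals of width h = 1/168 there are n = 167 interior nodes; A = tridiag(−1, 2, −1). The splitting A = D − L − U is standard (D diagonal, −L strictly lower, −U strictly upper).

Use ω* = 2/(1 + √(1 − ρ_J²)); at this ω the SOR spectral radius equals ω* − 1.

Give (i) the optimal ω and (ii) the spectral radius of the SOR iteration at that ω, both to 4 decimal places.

ω* = 1.9633, ρ_SOR = 0.9633

[ρ_J] n=167: ρ(B_J) = cos(π/(n+1)) = cos(π/168) = 0.9998.
√(1 − cos²(π/168)) = sin(π/168) ≈ 0.01870.
ω* = 2/(1 + 0.01870) = 2/1.01870 = 1.9633.
At ω = 1.9633 every |λ(B_ω)| = ω−1, so ρ_SOR = 0.9633.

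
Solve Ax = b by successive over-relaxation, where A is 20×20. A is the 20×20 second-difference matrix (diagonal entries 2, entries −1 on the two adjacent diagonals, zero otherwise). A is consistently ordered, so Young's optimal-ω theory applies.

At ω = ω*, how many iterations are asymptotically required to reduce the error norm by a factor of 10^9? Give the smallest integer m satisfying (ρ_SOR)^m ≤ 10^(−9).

½·tridiag(1,0,1) at n=20: λ_k = cos(kπ/21); max |λ| at k=1 ⇒ ρ_J = cos(π/21) ≈ 0.9888308.
√(1−ρ_J²) = |sin(π/21)| = 0.1490423
ω* = 2/(1 + 0.1490423) = 2/1.1490423 = 1.7405800.
ρ_SOR = ω* − 1 ≈ 0.7405800.
m ≥ 9·ln10 / (−ln 0.7405800) = 69.004; smallest integer m = 70.

m = 70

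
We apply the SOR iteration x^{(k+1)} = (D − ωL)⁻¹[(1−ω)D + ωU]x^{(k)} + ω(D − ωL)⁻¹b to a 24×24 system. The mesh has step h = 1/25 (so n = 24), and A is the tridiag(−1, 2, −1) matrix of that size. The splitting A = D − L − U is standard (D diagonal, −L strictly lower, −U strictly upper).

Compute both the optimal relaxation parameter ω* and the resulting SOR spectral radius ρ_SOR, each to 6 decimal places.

[ρ_J] n=24: ρ(B_J) = cos(π/(n+1)) = cos(π/25) = 0.992115.
√(1 − cos²(π/25)) = sin(π/25) ≈ 0.1253332.
So ω* = 2/1.1253332 = 1.777251 (Young).
ρ_SOR = ω* − 1 = 1.777251 − 1 = 0.777251.

ω* = 1.777251, ρ_SOR = 0.777251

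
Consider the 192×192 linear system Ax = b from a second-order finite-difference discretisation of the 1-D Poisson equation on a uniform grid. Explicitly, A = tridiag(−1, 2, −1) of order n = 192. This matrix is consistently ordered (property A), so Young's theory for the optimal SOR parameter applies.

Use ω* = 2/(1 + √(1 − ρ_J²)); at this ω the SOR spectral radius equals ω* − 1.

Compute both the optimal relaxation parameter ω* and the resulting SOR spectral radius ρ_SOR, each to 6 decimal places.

ω* = 1.967967, ρ_SOR = 0.967967

½·tridiag(1,0,1) at n=192: λ_k = cos(kπ/193); max |λ| at k=1 ⇒ ρ_J = cos(π/193) ≈ 0.999868.
√(1 − cos²(π/193)) = sin(π/193) ≈ 0.0162770.
ω* = 2/(1+0.0162770) = 1.967967
[ρ_SOR] ω* − 1 = 0.967967.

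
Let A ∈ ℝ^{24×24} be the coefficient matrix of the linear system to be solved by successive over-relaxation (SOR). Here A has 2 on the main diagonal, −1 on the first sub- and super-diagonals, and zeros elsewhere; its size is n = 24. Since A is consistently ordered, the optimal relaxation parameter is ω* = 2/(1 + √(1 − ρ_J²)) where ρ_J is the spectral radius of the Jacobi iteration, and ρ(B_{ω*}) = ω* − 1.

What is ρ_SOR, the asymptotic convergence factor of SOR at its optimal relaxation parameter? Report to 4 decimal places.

ρ_SOR = 0.7773

spectrum of D⁻¹(L+U) = {cos(kπ/25) : 1≤k≤24}; ρ_J = cos(π/25) = 0.9921.
√(1−ρ_J²) = |sin(π/25)| = 0.12533
Then 2/(1+√(1−ρ_J²)) = 2/(1+0.12533); ω* = 2/1.12533 = 1.7773.
[ρ_SOR] ω* − 1 = 0.7773.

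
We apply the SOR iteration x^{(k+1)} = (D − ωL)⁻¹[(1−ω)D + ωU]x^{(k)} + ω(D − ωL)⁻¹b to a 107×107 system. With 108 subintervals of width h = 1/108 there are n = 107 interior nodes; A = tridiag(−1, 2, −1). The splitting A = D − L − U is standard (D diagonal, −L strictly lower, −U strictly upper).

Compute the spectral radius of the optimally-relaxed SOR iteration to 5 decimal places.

ρ_SOR = 0.94347

With n=107, ρ(Jacobi) = cos(π/108) = 0.99958.
1 − cos²(π/108) = sin²(π/108) ⇒ √(1−ρ_J²) = sin(π/108) = 0.029085.
ω* = 2/(1 + 0.029085) = 2/1.029085 = 1.94347.
ρ(B_{ω*}) = ω*−1 = 0.94347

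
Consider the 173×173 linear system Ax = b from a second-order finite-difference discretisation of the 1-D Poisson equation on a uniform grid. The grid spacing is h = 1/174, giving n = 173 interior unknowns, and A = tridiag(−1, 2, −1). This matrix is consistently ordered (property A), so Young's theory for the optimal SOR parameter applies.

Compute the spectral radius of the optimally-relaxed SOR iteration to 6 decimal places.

ρ_SOR = 0.964532

½·tridiag(1,0,1) at n=173: λ_k = cos(kπ/174); max |λ| at k=1 ⇒ ρ_J = cos(π/174) ≈ 0.999837.
1 − cos²(π/174) = sin²(π/174) ⇒ √(1−ρ_J²) = sin(π/174) = 0.0180541.
ω* = 2/(1+0.0180541) = 1.964532
ρ_SOR = ω* − 1 = 1.964532 − 1 = 0.964532.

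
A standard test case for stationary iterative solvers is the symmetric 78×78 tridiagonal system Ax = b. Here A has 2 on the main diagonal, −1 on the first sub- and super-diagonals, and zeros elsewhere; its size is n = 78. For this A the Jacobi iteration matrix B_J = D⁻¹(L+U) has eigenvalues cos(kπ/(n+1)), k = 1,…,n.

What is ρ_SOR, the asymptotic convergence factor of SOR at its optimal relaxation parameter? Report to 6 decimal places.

ρ_SOR = 0.923527

½·tridiag(1,0,1) at n=78: λ_k = cos(kπ/79); max |λ| at k=1 ⇒ ρ_J = cos(π/79) ≈ 0.999209.
√(1 − cos²(π/79)) = sin(π/79) ≈ 0.0397565.
So ω* = 2/1.0397565 = 1.923527 (Young).
ρ(B_{ω*}) = ω*−1 = 0.923527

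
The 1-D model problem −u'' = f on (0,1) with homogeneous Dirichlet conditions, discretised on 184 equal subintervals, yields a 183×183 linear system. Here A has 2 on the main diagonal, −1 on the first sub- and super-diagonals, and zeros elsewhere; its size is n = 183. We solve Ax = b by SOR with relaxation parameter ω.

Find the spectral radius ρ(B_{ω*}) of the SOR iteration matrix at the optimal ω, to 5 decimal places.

[ρ_J] n=183: ρ(B_J) = cos(π/(n+1)) = cos(π/184) = 0.99985.
√(1 − cos²(π/184)) = sin(π/184) ≈ 0.017073.
So ω* = 2/1.017073 = 1.96643 (Young).
ρ(B_{ω*}) = ω*−1 = 0.96643

ρ_SOR = 0.96643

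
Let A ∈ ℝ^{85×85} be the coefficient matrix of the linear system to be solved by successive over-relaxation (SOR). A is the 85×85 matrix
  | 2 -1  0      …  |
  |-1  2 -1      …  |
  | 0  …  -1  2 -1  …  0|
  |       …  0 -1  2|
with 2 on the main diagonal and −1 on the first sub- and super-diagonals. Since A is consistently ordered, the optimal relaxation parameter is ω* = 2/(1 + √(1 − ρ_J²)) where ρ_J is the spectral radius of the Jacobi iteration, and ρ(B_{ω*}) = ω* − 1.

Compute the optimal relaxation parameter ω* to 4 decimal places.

ρ_J = max_k |cos(kπ/86)| = cos(π/86) = 0.9993
√(1 − cos²(π/86)) = sin(π/86) ≈ 0.03652.
[ω*] 2 ÷ (1 + 0.03652) = 2 ÷ 1.03652 = 1.9295.
and ρ(B_{ω*}) = 1.9295 − 1 = 0.9295.

ω* = 1.9295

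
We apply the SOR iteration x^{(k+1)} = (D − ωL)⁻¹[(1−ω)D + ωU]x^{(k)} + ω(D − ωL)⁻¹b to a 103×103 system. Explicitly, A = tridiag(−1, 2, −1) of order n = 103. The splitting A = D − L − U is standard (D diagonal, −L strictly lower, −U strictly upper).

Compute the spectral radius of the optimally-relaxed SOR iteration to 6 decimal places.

ρ_SOR = 0.941365

½·tridiag(1,0,1) at n=103: λ_k = cos(kπ/104); max |λ| at k=1 ⇒ ρ_J = cos(π/104) ≈ 0.999544.
root = sin(π/104) = 0.0302030  (since 1−cos² = sin²).
ω* = 2/(1 + 0.0302030) = 2/1.0302030 = 1.941365.
and ρ(B_{ω*}) = 1.941365 − 1 = 0.941365.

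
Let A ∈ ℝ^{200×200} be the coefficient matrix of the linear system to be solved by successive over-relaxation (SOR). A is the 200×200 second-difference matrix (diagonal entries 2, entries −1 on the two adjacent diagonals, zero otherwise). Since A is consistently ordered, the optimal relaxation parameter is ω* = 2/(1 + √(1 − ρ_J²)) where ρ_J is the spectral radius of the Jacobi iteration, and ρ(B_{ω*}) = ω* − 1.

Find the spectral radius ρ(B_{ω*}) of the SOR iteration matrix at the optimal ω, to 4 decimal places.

With n=200, ρ(Jacobi) = cos(π/201) = 0.9999.
root = sin(π/201) = 0.01563  (since 1−cos² = sin²).
[ω*] 2 ÷ (1 + 0.01563) = 2 ÷ 1.01563 = 1.9692.
ρ(B_{ω*}) = ω*−1 = 0.9692

ρ_SOR = 0.9692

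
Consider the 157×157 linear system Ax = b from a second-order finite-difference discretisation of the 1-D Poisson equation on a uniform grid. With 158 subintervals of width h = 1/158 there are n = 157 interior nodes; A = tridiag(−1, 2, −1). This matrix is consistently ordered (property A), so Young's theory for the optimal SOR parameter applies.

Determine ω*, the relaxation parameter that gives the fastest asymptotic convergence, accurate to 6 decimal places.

½·tridiag(1,0,1) at n=157: λ_k = cos(kπ/158); max |λ| at k=1 ⇒ ρ_J = cos(π/158) ≈ 0.999802.
root = sin(π/158) = 0.0198822  (since 1−cos² = sin²).
Then 2/(1+√(1−ρ_J²)) = 2/(1+0.0198822); ω* = 2/1.0198822 = 1.961011.
At ω = 1.961011 every |λ(B_ω)| = ω−1, so ρ_SOR = 0.961011.

ω* = 1.961011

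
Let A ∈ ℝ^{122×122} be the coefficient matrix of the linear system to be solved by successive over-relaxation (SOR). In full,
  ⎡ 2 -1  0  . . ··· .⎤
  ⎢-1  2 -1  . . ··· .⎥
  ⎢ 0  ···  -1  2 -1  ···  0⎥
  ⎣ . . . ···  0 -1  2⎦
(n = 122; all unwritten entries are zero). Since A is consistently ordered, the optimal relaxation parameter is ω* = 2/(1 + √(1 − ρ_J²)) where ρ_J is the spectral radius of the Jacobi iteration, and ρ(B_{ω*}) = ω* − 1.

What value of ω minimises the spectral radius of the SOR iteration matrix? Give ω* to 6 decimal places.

ω* = 1.950195

With n=122, ρ(Jacobi) = cos(π/123) = 0.999674.
√(1 − cos²(π/123)) = sin(π/123) ≈ 0.0255386.
[ω*] 2 ÷ (1 + 0.0255386) = 2 ÷ 1.0255386 = 1.950195.
Hence ρ(B_{ω*}) = 1.950195 − 1 = 0.950195.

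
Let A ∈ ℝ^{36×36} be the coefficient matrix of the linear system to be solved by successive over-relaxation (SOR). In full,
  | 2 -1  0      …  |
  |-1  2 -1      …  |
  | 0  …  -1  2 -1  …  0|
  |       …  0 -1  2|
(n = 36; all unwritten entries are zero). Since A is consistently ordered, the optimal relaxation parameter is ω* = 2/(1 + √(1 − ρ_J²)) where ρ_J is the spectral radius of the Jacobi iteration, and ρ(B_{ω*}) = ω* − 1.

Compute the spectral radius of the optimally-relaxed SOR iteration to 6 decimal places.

½·tridiag(1,0,1) at n=36: λ_k = cos(kπ/37); max |λ| at k=1 ⇒ ρ_J = cos(π/37) ≈ 0.996397.
√(1−ρ_J²) simplifies to sin(π/37) = 0.0848059.
ω* = 2/(1 + 0.0848059) = 2/1.0848059 = 1.843648.
ρ_SOR = ω* − 1 ≈ 0.843648.

ρ_SOR = 0.843648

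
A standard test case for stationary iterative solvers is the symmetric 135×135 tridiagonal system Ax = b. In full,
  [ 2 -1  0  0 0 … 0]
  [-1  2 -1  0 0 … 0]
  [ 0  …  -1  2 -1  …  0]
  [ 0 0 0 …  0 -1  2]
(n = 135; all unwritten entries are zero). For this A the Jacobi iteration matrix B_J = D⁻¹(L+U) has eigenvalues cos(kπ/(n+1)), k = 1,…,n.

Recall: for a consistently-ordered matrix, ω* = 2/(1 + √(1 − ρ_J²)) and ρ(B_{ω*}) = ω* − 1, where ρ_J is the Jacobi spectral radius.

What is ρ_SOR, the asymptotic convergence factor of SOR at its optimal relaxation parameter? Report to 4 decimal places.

ρ_SOR = 0.9548

n=135: λ(B_J) = 1 − λ(A)/2 = cos(kπ/136); k=1 gives ρ_J = 0.9997.
√(1−ρ_J²) = |sin(π/136)| = 0.02310
ω* = 2/(1+0.02310) = 1.9548
Hence ρ(B_{ω*}) = 1.9548 − 1 = 0.9548.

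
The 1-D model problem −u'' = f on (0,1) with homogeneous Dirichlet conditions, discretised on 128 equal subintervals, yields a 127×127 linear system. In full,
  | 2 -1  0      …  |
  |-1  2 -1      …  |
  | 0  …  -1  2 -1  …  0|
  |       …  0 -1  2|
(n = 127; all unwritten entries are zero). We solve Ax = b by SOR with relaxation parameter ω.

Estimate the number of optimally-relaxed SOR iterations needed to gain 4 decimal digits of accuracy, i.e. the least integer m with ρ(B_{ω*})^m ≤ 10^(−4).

m = 188

B_J for the 127×127 system has eigenvalues cos(kπ/128); ρ_J = cos(π/128) = 0.9996988.
root = sin(π/128) = 0.0245412  (since 1−cos² = sin²).
ω* = 2/(1+0.0245412) = 1.9520933
Hence ρ(B_{ω*}) = 1.9520933 − 1 = 0.9520933.
m ≥ 4·ln10 / (−ln 0.9520933) = 187.613; smallest integer m = 188.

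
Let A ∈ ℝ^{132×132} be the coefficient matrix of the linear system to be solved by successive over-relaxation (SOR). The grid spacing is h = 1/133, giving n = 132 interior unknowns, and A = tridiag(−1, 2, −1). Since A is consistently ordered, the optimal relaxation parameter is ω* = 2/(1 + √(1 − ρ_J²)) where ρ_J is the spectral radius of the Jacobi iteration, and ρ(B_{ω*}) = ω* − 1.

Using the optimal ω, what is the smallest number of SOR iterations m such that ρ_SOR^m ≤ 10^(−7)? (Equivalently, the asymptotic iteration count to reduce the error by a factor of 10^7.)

m = 342

B_J for the 132×132 system has eigenvalues cos(kπ/133); ρ_J = cos(π/133) = 0.9997210.
1 − cos²(π/133) = sin²(π/133) ⇒ √(1−ρ_J²) = sin(π/133) = 0.0236188.
Then 2/(1+√(1−ρ_J²)) = 2/(1+0.0236188); ω* = 2/1.0236188 = 1.9538524.
Hence ρ(B_{ω*}) = 1.9538524 − 1 = 0.9538524.
For 7 digits: m = 7·ln10 / (−ln 0.9538524) = 16.1181/0.0472463 = 341.151; round up → m = 342.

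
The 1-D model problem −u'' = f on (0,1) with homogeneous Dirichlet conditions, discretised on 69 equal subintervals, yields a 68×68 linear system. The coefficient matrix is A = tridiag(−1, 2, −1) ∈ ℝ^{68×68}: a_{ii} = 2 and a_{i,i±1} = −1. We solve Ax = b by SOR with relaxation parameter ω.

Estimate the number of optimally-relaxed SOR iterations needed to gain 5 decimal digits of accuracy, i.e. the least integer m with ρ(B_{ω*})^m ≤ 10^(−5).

m = 127

[ρ_J] n=68: ρ(B_J) = cos(π/(n+1)) = cos(π/69) = 0.9989637.
√(1−ρ_J²) simplifies to sin(π/69) = 0.0455146.
Young: ω* = 2/(1+√(1−ρ_J²)) = 2/(1+0.0455146) = 2/1.0455146 = 1.9129336.
ρ_SOR = ω* − 1 = 1.9129336 − 1 = 0.9129336.
(0.9129336)^m ≤ 10^{−5}  ⇒  m·ln(0.9129336) ≤ −5·ln10  ⇒  m ≥ 126.387  ⇒  m = 127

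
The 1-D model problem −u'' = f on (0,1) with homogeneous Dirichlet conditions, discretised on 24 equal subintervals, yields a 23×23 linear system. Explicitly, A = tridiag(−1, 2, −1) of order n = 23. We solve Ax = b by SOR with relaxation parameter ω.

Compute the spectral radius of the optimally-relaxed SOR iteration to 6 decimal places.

B_J for the 23×23 system has eigenvalues cos(kπ/24); ρ_J = cos(π/24) = 0.991445.
√(1−ρ_J²) = |sin(π/24)| = 0.1305262
Young: ω* = 2/(1+√(1−ρ_J²)) = 2/(1+0.1305262) = 2/1.1305262 = 1.769088.
[ρ_SOR] ω* − 1 = 0.769088.

ρ_SOR = 0.769088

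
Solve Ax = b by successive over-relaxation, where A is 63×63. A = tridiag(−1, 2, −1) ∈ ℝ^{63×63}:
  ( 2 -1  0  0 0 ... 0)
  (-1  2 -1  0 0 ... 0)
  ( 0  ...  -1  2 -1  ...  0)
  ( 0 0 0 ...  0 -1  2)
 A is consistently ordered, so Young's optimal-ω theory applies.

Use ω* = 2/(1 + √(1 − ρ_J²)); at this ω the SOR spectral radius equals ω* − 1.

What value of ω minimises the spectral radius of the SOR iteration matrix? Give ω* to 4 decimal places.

With n=63, ρ(Jacobi) = cos(π/64) = 0.9988.
1 − cos²(π/64) = sin²(π/64) ⇒ √(1−ρ_J²) = sin(π/64) = 0.04907.
ω* = 2/(1+0.04907) = 1.9065
Hence ρ(B_{ω*}) = 1.9065 − 1 = 0.9065.

ω* = 1.9065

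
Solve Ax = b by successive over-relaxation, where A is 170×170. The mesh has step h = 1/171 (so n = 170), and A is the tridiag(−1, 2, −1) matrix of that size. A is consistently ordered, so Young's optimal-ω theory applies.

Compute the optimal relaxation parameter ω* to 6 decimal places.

ω* = 1.963921

spectrum of D⁻¹(L+U) = {cos(kπ/171) : 1≤k≤170}; ρ_J = cos(π/171) = 0.999831.
√(1−ρ_J²) = |sin(π/171)| = 0.0183709
ω* = 2 / (1 + 0.0183709) = 2 / 1.0183709 ≈ 1.963921.
[ρ_SOR] ω* − 1 = 0.963921.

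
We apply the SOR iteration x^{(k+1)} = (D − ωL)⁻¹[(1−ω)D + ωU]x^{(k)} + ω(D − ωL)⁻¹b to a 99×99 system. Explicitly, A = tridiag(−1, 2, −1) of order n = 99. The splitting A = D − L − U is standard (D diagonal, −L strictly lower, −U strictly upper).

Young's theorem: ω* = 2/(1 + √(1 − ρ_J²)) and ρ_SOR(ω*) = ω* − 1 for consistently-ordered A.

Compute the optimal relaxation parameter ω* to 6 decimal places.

ω* = 1.939092

½·tridiag(1,0,1) at n=99: λ_k = cos(kπ/100); max |λ| at k=1 ⇒ ρ_J = cos(π/100) ≈ 0.999507.
√(1−ρ_J²) = |sin(π/100)| = 0.0314108
Young: ω* = 2/(1+√(1−ρ_J²)) = 2/(1+0.0314108) = 2/1.0314108 = 1.939092.
and ρ(B_{ω*}) = 1.939092 − 1 = 0.939092.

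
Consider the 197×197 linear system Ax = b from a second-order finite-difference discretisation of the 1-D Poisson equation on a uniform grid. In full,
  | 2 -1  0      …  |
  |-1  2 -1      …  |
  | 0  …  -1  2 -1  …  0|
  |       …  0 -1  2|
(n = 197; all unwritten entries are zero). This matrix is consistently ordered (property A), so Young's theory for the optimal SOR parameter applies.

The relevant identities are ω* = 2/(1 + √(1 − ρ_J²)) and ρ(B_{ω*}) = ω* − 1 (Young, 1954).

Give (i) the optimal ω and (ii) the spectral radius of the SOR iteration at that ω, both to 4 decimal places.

ρ_J = max_k |cos(kπ/198)| = cos(π/198) = 0.9999
√(1−ρ_J²) = |sin(π/198)| = 0.01587
ω* = 2/(1 + 0.01587) = 2/1.01587 = 1.9688.
ρ(B_{ω*}) = ω*−1 = 0.9688

ω* = 1.9688, ρ_SOR = 0.9688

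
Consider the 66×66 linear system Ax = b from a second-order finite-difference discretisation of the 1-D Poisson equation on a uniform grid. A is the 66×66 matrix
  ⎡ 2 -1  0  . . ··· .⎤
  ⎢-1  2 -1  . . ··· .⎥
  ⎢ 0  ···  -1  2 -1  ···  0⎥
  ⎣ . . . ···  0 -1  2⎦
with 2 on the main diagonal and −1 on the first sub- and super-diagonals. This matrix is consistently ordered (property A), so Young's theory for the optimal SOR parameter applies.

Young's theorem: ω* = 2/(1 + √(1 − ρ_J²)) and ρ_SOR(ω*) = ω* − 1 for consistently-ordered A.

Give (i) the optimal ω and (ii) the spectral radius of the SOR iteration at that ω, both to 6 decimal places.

ω* = 1.910453, ρ_SOR = 0.910453

½·tridiag(1,0,1) at n=66: λ_k = cos(kπ/67); max |λ| at k=1 ⇒ ρ_J = cos(π/67) ≈ 0.998901.
√(1 − cos²(π/67)) = sin(π/67) ≈ 0.0468723.
ω* = 2/(1 + 0.0468723) = 2/1.0468723 = 1.910453.
ρ(B_{ω*}) = ω*−1 = 0.910453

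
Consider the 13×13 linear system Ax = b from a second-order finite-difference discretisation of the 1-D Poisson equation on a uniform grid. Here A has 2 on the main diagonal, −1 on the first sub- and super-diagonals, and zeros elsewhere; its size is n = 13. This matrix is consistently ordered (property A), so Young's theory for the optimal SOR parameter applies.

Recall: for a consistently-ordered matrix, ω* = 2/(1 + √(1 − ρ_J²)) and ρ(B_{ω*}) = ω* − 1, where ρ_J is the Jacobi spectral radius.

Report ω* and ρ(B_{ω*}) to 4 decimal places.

B_J for the 13×13 system has eigenvalues cos(kπ/14); ρ_J = cos(π/14) = 0.9749.
√(1 − cos²(π/14)) = sin(π/14) ≈ 0.22252.
ω* = 2/(1+0.22252) = 1.6360
Hence ρ(B_{ω*}) = 1.6360 − 1 = 0.6360.

ω* = 1.6360, ρ_SOR = 0.6360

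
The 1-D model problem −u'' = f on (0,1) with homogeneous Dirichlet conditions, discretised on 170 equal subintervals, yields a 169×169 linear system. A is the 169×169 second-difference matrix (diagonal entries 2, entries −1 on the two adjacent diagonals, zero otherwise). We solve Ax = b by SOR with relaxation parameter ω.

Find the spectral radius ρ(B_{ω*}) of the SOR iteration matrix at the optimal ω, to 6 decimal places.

½·tridiag(1,0,1) at n=169: λ_k = cos(kπ/170); max |λ| at k=1 ⇒ ρ_J = cos(π/170) ≈ 0.999829.
1 − cos²(π/170) = sin²(π/170) ⇒ √(1−ρ_J²) = sin(π/170) = 0.0184789.
[ω*] 2 ÷ (1 + 0.0184789) = 2 ÷ 1.0184789 = 1.963713.
ρ(B_{ω*}) = ω*−1 = 0.963713

ρ_SOR = 0.963713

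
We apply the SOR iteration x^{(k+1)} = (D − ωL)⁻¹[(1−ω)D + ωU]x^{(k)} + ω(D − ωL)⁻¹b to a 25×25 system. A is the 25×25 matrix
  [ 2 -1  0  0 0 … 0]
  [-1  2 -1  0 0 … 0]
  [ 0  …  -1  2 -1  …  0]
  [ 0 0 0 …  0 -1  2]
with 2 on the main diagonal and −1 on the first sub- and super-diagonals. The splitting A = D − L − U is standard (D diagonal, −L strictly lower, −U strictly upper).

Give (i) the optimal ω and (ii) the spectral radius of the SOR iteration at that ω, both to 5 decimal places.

ω* = 1.78486, ρ_SOR = 0.78486

With n=25, ρ(Jacobi) = cos(π/26) = 0.99271.
1 − cos²(π/26) = sin²(π/26) ⇒ √(1−ρ_J²) = sin(π/26) = 0.120537.
Then 2/(1+√(1−ρ_J²)) = 2/(1+0.120537); ω* = 2/1.120537 = 1.78486.
ρ_SOR = ω* − 1 ≈ 0.78486.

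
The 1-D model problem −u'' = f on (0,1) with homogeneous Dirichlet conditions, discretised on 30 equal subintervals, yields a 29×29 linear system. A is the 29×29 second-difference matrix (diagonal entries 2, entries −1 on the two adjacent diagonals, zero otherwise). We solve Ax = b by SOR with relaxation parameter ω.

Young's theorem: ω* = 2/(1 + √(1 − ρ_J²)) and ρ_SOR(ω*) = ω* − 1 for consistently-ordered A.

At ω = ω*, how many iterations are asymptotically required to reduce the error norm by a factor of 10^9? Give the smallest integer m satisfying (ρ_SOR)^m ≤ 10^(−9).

m = 99

½·tridiag(1,0,1) at n=29: λ_k = cos(kπ/30); max |λ| at k=1 ⇒ ρ_J = cos(π/30) ≈ 0.9945219.
√(1−ρ_J²) = |sin(π/30)| = 0.1045285
ω* = 2 / (1 + 0.1045285) = 2 / 1.1045285 ≈ 1.8107274.
[ρ_SOR] ω* − 1 = 0.8107274.
ρ_SOR^m ≤ 10^(−9) ⇔ m ≥ 9·ln10/(−ln 0.8107274) = 20.7233/0.209823 = 98.766; m = ⌈98.766⌉ = 99.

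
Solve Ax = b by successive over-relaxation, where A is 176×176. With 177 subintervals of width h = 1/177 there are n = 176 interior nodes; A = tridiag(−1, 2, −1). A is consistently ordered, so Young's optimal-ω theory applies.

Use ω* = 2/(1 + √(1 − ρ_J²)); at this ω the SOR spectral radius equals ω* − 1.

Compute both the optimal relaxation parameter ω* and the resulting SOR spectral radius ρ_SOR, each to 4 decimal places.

n=176: λ(B_J) = 1 − λ(A)/2 = cos(kπ/177); k=1 gives ρ_J = 0.9998.
√(1−ρ_J²) simplifies to sin(π/177) = 0.01775.
Then 2/(1+√(1−ρ_J²)) = 2/(1+0.01775); ω* = 2/1.01775 = 1.9651.
ρ_SOR = ω* − 1 ≈ 0.9651.

ω* = 1.9651, ρ_SOR = 0.9651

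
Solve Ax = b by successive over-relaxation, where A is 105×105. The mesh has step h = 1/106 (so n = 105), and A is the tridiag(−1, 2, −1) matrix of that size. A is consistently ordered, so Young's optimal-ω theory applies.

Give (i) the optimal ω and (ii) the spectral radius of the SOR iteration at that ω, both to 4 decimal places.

spectrum of D⁻¹(L+U) = {cos(kπ/106) : 1≤k≤105}; ρ_J = cos(π/106) = 0.9996.
√(1 − cos²(π/106)) = sin(π/106) ≈ 0.02963.
So ω* = 2/1.02963 = 1.9424 (Young).
[ρ_SOR] ω* − 1 = 0.9424.

ω* = 1.9424, ρ_SOR = 0.9424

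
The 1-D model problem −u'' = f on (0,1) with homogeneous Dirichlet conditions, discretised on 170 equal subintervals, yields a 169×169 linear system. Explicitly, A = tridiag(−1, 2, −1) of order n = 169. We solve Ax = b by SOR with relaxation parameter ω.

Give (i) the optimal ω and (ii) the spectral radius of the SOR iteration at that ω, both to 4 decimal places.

B_J for the 169×169 system has eigenvalues cos(kπ/170); ρ_J = cos(π/170) = 0.9998.
√(1 − cos²(π/170)) = sin(π/170) ≈ 0.01848.
Then 2/(1+√(1−ρ_J²)) = 2/(1+0.01848); ω* = 2/1.01848 = 1.9637.
At ω = 1.9637 every |λ(B_ω)| = ω−1, so ρ_SOR = 0.9637.

ω* = 1.9637, ρ_SOR = 0.9637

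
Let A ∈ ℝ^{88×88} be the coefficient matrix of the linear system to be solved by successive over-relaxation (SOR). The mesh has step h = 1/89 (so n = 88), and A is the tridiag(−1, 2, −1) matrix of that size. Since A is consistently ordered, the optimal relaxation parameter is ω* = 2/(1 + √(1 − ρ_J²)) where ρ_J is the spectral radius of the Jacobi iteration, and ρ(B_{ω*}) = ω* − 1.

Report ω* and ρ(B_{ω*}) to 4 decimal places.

With n=88, ρ(Jacobi) = cos(π/89) = 0.9994.
√(1−ρ_J²) simplifies to sin(π/89) = 0.03529.
Young: ω* = 2/(1+√(1−ρ_J²)) = 2/(1+0.03529) = 2/1.03529 = 1.9318.
Hence ρ(B_{ω*}) = 1.9318 − 1 = 0.9318.

ω* = 1.9318, ρ_SOR = 0.9318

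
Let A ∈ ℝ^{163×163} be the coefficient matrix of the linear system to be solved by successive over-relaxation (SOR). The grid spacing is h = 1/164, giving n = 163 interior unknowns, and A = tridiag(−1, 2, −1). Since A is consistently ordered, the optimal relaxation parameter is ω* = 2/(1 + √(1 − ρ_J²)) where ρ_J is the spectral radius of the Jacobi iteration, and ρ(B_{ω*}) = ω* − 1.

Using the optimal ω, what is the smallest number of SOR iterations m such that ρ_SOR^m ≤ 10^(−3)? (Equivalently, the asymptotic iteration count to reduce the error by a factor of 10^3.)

m = 181

[ρ_J] n=163: ρ(B_J) = cos(π/(n+1)) = cos(π/164) = 0.9998165.
√(1 − cos²(π/164)) = sin(π/164) ≈ 0.0191549.
Then 2/(1+√(1−ρ_J²)) = 2/(1+0.0191549); ω* = 2/1.0191549 = 1.9624102.
Hence ρ(B_{ω*}) = 1.9624102 − 1 = 0.9624102.
Need (0.9624102)^m ≤ 10^(−3): m ≥ 3·ln10/|ln 0.9624102| = 6.90776/0.0383145 = 180.291 ⇒ m = 181.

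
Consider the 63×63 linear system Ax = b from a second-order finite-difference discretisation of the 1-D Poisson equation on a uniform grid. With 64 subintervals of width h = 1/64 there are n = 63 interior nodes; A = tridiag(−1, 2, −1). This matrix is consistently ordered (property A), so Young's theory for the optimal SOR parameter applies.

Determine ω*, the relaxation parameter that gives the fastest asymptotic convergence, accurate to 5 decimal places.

ω* = 1.90645

ρ_J = max_k |cos(kπ/64)| = cos(π/64) = 0.99880
1 − cos²(π/64) = sin²(π/64) ⇒ √(1−ρ_J²) = sin(π/64) = 0.049068.
ω* = 2 / (1 + 0.049068) = 2 / 1.049068 ≈ 1.90645.
ρ_SOR = ω* − 1 ≈ 0.90645.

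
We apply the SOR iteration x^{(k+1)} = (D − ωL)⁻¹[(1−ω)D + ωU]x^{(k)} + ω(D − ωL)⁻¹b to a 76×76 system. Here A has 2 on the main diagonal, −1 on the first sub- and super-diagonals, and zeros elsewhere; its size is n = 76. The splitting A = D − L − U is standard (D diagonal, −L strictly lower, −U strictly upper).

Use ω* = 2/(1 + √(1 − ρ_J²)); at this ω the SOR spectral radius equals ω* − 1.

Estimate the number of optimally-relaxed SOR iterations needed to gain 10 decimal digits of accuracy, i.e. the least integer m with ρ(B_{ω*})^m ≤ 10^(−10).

m = 283

spectrum of D⁻¹(L+U) = {cos(kπ/77) : 1≤k≤76}; ρ_J = cos(π/77) = 0.9991678.
root = sin(π/77) = 0.0407886  (since 1−cos² = sin²).
So ω* = 2/1.0407886 = 1.9216198 (Young).
ρ(B_{ω*}) = ω*−1 = 0.9216198
Need (0.9216198)^m ≤ 10^(−10): m ≥ 10·ln10/|ln 0.9216198| = 23.0259/0.0816225 = 282.102 ⇒ m = 283.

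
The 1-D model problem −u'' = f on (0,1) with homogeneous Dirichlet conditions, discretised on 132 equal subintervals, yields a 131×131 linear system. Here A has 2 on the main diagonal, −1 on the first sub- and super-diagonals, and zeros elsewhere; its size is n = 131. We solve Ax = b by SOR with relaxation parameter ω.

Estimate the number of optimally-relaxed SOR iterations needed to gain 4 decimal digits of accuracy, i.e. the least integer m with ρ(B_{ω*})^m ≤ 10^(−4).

½·tridiag(1,0,1) at n=131: λ_k = cos(kπ/132); max |λ| at k=1 ⇒ ρ_J = cos(π/132) ≈ 0.9997168.
√(1−ρ_J²) simplifies to sin(π/132) = 0.0237977.
ω* = 2 / (1 + 0.0237977) = 2 / 1.0237977 ≈ 1.9535109.
and ρ(B_{ω*}) = 1.9535109 − 1 = 0.9535109.
For 4 digits: m = 4·ln10 / (−ln 0.9535109) = 9.21034/0.0476044 = 193.477; round up → m = 194.

m = 194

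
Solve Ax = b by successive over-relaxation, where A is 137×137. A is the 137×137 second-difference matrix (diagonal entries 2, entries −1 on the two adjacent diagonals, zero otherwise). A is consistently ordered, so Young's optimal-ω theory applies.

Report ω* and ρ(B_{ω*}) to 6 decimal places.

With n=137, ρ(Jacobi) = cos(π/138) = 0.999741.
√(1−ρ_J²) simplifies to sin(π/138) = 0.0227632.
Then 2/(1+√(1−ρ_J²)) = 2/(1+0.0227632); ω* = 2/1.0227632 = 1.955487.
At ω = 1.955487 every |λ(B_ω)| = ω−1, so ρ_SOR = 0.955487.

ω* = 1.955487, ρ_SOR = 0.955487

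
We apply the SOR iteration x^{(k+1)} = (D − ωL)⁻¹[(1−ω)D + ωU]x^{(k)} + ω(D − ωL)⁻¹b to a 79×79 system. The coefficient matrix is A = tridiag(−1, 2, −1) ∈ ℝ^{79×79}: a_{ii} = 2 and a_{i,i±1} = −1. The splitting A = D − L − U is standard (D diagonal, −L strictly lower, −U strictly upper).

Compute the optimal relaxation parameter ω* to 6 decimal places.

ρ_J = max_k |cos(kπ/80)| = cos(π/80) = 0.999229
root = sin(π/80) = 0.0392598  (since 1−cos² = sin²).
ω* = 2/(1 + 0.0392598) = 2/1.0392598 = 1.924447.
At ω = 1.924447 every |λ(B_ω)| = ω−1, so ρ_SOR = 0.924447.

ω* = 1.924447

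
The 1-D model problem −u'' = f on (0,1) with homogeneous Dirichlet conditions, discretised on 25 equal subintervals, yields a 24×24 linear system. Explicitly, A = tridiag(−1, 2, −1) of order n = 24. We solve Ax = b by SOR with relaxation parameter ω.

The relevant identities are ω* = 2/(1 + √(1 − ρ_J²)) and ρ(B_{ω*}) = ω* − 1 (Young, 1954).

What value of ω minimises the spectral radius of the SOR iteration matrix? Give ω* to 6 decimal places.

ω* = 1.777251

With n=24, ρ(Jacobi) = cos(π/25) = 0.992115.
√(1−ρ_J²) = |sin(π/25)| = 0.1253332
ω* = 2/(1 + 0.1253332) = 2/1.1253332 = 1.777251.
Hence ρ(B_{ω*}) = 1.777251 − 1 = 0.777251.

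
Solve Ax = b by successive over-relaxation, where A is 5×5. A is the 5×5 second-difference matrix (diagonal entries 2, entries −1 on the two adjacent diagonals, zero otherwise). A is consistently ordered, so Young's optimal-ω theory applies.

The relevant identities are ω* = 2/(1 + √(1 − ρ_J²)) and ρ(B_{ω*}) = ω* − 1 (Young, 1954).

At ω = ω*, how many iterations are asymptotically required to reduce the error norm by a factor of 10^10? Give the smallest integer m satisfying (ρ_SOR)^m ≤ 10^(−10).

m = 21

B_J for the 5×5 system has eigenvalues cos(kπ/6); ρ_J = cos(π/6) = 0.8660254.
√(1 − cos²(π/6)) = sin(π/6) ≈ 0.5000000.
ω* = 2/(1 + 0.5000000) = 2/1.5000000 = 1.3333333.
[ρ_SOR] ω* − 1 = 0.3333333.
ρ_SOR^m ≤ 10^(−10) ⇔ m ≥ 10·ln10/(−ln 0.3333333) = 23.0259/1.09861 = 20.959; m = ⌈20.959⌉ = 21.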